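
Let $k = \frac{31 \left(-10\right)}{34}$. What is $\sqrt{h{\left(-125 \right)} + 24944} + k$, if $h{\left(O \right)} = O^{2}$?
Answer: $- \frac{155}{17} + \sqrt{40569} \approx 192.3$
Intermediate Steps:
$k = - \frac{155}{17}$ ($k = \left(-310\right) \frac{1}{34} = - \frac{155}{17} \approx -9.1176$)
$\sqrt{h{\left(-125 \right)} + 24944} + k = \sqrt{\left(-125\right)^{2} + 24944} - \frac{155}{17} = \sqrt{15625 + 24944} - \frac{155}{17} = \sqrt{40569} - \frac{155}{17} = - \frac{155}{17} + \sqrt{40569}$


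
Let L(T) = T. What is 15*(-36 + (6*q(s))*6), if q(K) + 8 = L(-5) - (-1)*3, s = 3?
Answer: -5940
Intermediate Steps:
q(K) = -10 (q(K) = -8 + (-5 - (-1)*3) = -8 + (-5 - 1*(-3)) = -8 + (-5 + 3) = -8 - 2 = -10)
15*(-36 + (6*q(s))*6) = 15*(-36 + (6*(-10))*6) = 15*(-36 - 60*6) = 15*(-36 - 360) = 15*(-396) = -5940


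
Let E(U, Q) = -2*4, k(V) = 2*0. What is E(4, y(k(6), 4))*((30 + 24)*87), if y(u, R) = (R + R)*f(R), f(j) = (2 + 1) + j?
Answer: -37584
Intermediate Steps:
f(j) = 3 + j
k(V) = 0
y(u, R) = 2*R*(3 + R) (y(u, R) = (R + R)*(3 + R) = (2*R)*(3 + R) = 2*R*(3 + R))
E(U, Q) = -8
E(4, y(k(6), 4))*((30 + 24)*87) = -8*(30 + 24)*87 = -432*87 = -8*4698 = -37584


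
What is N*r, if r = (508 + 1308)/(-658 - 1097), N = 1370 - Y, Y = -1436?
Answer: -5095696/1755 ≈ -2903.5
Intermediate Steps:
N = 2806 (N = 1370 - 1*(-1436) = 1370 + 1436 = 2806)
r = -1816/1755 (r = 1816/(-1755) = 1816*(-1/1755) = -1816/1755 ≈ -1.0348)
N*r = 2806*(-1816/1755) = -5095696/1755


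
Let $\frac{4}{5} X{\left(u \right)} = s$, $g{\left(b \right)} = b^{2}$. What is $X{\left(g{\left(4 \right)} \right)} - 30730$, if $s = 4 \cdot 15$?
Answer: $-30655$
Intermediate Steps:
$s = 60$
$X{\left(u \right)} = 75$ ($X{\left(u \right)} = \frac{5}{4} \cdot 60 = 75$)
$X{\left(g{\left(4 \right)} \right)} - 30730 = 75 - 30730 = -30655$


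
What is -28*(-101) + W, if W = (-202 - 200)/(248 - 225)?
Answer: 64642/23 ≈ 2810.5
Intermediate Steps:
W = -402/23 ≈ -17.478
-28*(-101) + W = -28*(-101) - 402/23 = 2828 - 402/23 = 64642/23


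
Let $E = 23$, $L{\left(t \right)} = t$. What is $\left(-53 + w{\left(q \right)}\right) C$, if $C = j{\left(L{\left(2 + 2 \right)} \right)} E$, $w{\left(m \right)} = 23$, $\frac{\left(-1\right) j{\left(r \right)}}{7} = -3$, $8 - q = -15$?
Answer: $-14490$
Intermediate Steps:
$q = 23$ ($q = 8 - -15 = 8 + 15 = 23$)
$j{\left(r \right)} = 21$ ($j{\left(r \right)} = \left(-7\right) \left(-3\right) = 21$)
$C = 483$ ($C = 21 \cdot 23 = 483$)
$\left(-53 + w{\left(q \right)}\right) C = \left(-53 + 23\right) 483 = \left(-30\right) 483 = -14490$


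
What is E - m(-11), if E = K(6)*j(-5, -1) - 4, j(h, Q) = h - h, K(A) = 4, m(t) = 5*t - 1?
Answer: 52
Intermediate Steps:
m(t) = -1 + 5*t
j(h, Q) = 0
E = -4 (E = 4*0 - 4 = 0 - 4 = -4)
E - m(-11) = -4 - (-1 + 5*(-11)) = -4 - (-1 - 55) = -4 - 1*(-56) = -4 + 56 = 52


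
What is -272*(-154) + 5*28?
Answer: 42028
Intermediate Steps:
-272*(-154) + 5*28 = 41888 + 140 = 42028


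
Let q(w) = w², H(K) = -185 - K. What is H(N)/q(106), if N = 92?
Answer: -277/11236 ≈ -0.024653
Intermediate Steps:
H(N)/q(106) = (-185 - 1*92)/(106²) = (-185 - 92)/11236 = -277*1/11236 = -277/11236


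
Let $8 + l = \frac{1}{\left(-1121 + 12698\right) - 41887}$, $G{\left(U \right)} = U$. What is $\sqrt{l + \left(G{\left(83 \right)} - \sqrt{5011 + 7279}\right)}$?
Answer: $\frac{\sqrt{68902177190 - 918696100 \sqrt{12290}}}{30310} \approx 5.9883 i$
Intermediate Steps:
$l = - \frac{242481}{30310}$ ($l = -8 + \frac{1}{\left(-1121 + 12698\right) - 41887} = -8 + \frac{1}{11577 - 41887} = -8 + \frac{1}{-30310} = -8 - \frac{1}{30310} = - \frac{242481}{30310} \approx -8.0$)
$\sqrt{l + \left(G{\left(83 \right)} - \sqrt{5011 + 7279}\right)} = \sqrt{- \frac{242481}{30310} + \left(83 - \sqrt{5011 + 7279}\right)} = \sqrt{- \frac{242481}{30310} + \left(83 - \sqrt{12290}\right)} = \sqrt{\frac{2273249}{30310} - \sqrt{12290}}$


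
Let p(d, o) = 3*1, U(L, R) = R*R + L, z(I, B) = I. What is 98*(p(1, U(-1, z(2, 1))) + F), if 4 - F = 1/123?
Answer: 84280/123 ≈ 685.20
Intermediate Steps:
U(L, R) = L + R² (U(L, R) = R² + L = L + R²)
p(d, o) = 3
F = 491/123 (F = 4 - 1/123 = 491/123 ≈ 3.9919)
98*(p(1, U(-1, z(2, 1))) + F) = 98*(3 + 491/123) = 98*(860/123) = 84280/123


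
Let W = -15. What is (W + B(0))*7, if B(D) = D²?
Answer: -105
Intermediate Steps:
(W + B(0))*7 = (-15 + 0²)*7 = (-15 + 0)*7 = -15*7 = -105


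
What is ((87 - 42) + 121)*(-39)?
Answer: -6474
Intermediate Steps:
((87 - 42) + 121)*(-39) = (45 + 121)*(-39) = 166*(-39) = -6474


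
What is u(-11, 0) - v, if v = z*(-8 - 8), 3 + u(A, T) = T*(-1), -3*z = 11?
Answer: -185/3 ≈ -61.667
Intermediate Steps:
z = -11/3 (z = -1/3*11 = -11/3 ≈ -3.6667)
u(A, T) = -3 - T (u(A, T) = -3 + T*(-1) = -3 - T)
v = 176/3 (v = -11*(-8 - 8)/3 = -11/3*(-16) = 176/3 ≈ 58.667)
u(-11, 0) - v = (-3 - 1*0) - 1*176/3 = (-3 + 0) - 176/3 = -3 - 176/3 = -185/3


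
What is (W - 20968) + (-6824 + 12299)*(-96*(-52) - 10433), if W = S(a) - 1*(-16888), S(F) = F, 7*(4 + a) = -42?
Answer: -29793565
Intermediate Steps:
a = -10 (a = -4 + (⅐)*(-42) = -4 - 6 = -10)
W = 16878 (W = -10 - 1*(-16888) = -10 + 16888 = 16878)
(W - 20968) + (-6824 + 12299)*(-96*(-52) - 10433) = (16878 - 20968) + (-6824 + 12299)*(-96*(-52) - 10433) = -4090 + 5475*(4992 - 10433) = -4090 + 5475*(-5441) = -4090 - 29789475 = -29793565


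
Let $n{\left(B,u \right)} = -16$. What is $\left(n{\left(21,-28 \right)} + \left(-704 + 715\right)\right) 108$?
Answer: $-540$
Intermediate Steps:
$\left(n{\left(21,-28 \right)} + \left(-704 + 715\right)\right) 108 = \left(-16 + \left(-704 + 715\right)\right) 108 = \left(-16 + 11\right) 108 = \left(-5\right) 108 = -540$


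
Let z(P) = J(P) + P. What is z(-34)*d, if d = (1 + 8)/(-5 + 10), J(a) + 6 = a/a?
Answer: -351/5 ≈ -70.200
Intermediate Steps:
J(a) = -5 (J(a) = -6 + a/a = -6 + 1 = -5)
d = 9/5 ≈ 1.8000
z(P) = -5 + P
z(-34)*d = (-5 - 34)*(9/5) = -39*9/5 = -351/5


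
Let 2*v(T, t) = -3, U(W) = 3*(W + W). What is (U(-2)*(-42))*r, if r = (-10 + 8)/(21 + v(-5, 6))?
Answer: -672/13 ≈ -51.692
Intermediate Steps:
U(W) = 6*W (U(W) = 3*(2*W) = 6*W)
v(T, t) = -3/2 (v(T, t) = (½)*(-3) = -3/2)
r = -4/39 (r = (-10 + 8)/(21 - 3/2) = -2/39/2 = -2*2/39 = -4/39 ≈ -0.10256)
(U(-2)*(-42))*r = ((6*(-2))*(-42))*(-4/39) = -12*(-42)*(-4/39) = 504*(-4/39) = -672/13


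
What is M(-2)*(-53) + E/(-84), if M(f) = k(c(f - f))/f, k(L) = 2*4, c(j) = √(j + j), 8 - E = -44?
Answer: 4439/21 ≈ 211.38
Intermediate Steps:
E = 52 (E = 8 - 1*(-44) = 8 + 44 = 52)
c(j) = √2*√j (c(j) = √(2*j) = √2*√j)
k(L) = 8
M(f) = 8/f
M(-2)*(-53) + E/(-84) = (8/(-2))*(-53) + 52/(-84) = (8*(-½))*(-53) + 52*(-1/84) = -4*(-53) - 13/21 = 212 - 13/21 = 4439/21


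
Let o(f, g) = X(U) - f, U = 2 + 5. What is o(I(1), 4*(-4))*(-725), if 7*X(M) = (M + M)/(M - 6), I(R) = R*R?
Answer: -725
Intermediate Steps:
U = 7
I(R) = R**2
X(M) = 2*M/(7*(-6 + M)) (X(M) = ((M + M)/(M - 6))/7 = ((2*M)/(-6 + M))/7 = (2*M/(-6 + M))/7 = 2*M/(7*(-6 + M)))
o(f, g) = 2 - f (o(f, g) = (2/7)*7/(-6 + 7) - f = (2/7)*7/1 - f = (2/7)*7*1 - f = 2 - f)
o(I(1), 4*(-4))*(-725) = (2 - 1*1**2)*(-725) = (2 - 1*1)*(-725) = (2 - 1)*(-725) = 1*(-725) = -725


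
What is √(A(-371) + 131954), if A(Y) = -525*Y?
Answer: √326729 ≈ 571.60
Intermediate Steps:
√(A(-371) + 131954) = √(-525*(-371) + 131954) = √(194775 + 131954) = √326729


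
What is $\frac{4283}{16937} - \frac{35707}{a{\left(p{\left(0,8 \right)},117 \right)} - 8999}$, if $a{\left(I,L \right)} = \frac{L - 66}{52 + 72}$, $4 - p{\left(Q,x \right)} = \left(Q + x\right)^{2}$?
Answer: $\frac{79770491391}{18898728025} \approx 4.2209$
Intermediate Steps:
$p{\left(Q,x \right)} = 4 - \left(Q + x\right)^{2}$
$a{\left(I,L \right)} = - \frac{33}{62} + \frac{L}{124}$ ($a{\left(I,L \right)} = \frac{-66 + L}{124} = \left(-66 + L\right) \frac{1}{124} = - \frac{33}{62} + \frac{L}{124}$)
$\frac{4283}{16937} - \frac{35707}{a{\left(p{\left(0,8 \right)},117 \right)} - 8999} = \frac{4283}{16937} - \frac{35707}{\left(- \frac{33}{62} + \frac{1}{124} \cdot 117\right) - 8999} = 4283 \cdot \frac{1}{16937} - \frac{35707}{\left(- \frac{33}{62} + \frac{117}{124}\right) - 8999} = \frac{4283}{16937} - \frac{35707}{\frac{51}{124} - 8999} = \frac{4283}{16937} - \frac{35707}{- \frac{1115825}{124}} = \frac{4283}{16937} - - \frac{4427668}{1115825} = \frac{4283}{16937} + \frac{4427668}{1115825} = \frac{79770491391}{18898728025}$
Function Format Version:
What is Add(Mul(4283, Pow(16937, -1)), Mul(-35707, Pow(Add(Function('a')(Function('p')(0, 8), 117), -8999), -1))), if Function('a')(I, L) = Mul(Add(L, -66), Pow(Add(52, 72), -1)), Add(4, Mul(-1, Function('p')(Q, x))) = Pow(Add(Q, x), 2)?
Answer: Rational(79770491391, 18898728025) ≈ 4.2209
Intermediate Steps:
Function('p')(Q, x) = Add(4, Mul(-1, Pow(Add(Q, x), 2)))
Function('a')(I, L) = Add(Rational(-33, 62), Mul(Rational(1, 124), L)) (Function('a')(I, L) = Mul(Add(-66, L), Pow(124, -1)) = Mul(Add(-66, L), Rational(1, 124)) = Add(Rational(-33, 62), Mul(Rational(1, 124), L)))
Add(Mul(4283, Pow(16937, -1)), Mul(-35707, Pow(Add(Function('a')(Function('p')(0, 8), 117), -8999), -1))) = Add(Mul(4283, Pow(16937, -1)), Mul(-35707, Pow(Add(Add(Rational(-33, 62), Mul(Rational(1, 124), 117)), -8999), -1))) = Add(Mul(4283, Rational(1, 16937)), Mul(-35707, Pow(Add(Add(Rational(-33, 62), Rational(117, 124)), -8999), -1))) = Add(Rational(4283, 16937), Mul(-35707, Pow(Add(Rational(51, 124), -8999), -1))) = Add(Rational(4283, 16937), Mul(-35707, Pow(Rational(-1115825, 124), -1))) = Add(Rational(4283, 16937), Mul(-35707, Rational(-124, 1115825))) = Add(Rational(4283, 16937), Rational(4427668, 1115825)) = Rational(79770491391, 18898728025)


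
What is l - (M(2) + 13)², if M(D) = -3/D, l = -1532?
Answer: -6657/4 ≈ -1664.3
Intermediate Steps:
l - (M(2) + 13)² = -1532 - (-3/2 + 13)² = -1532 - (23/2)² = -1532 - 1*529/4 = -1532 - 529/4 = -6657/4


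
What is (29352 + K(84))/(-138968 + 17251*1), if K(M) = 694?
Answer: -30046/121717 ≈ -0.24685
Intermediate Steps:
(29352 + K(84))/(-138968 + 17251*1) = (29352 + 694)/(-138968 + 17251*1) = 30046/(-138968 + 17251) = 30046/(-121717) = 30046*(-1/121717) = -30046/121717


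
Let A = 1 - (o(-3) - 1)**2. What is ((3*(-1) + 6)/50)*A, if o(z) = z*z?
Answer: -189/50 ≈ -3.7800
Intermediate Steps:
o(z) = z**2
A = -63 (A = 1 - ((-3)**2 - 1)**2 = 1 - (9 - 1)**2 = 1 - 1*8**2 = 1 - 1*64 = 1 - 64 = -63)
((3*(-1) + 6)/50)*A = ((3*(-1) + 6)/50)*(-63) = ((-3 + 6)*(1/50))*(-63) = (3*(1/50))*(-63) = (3/50)*(-63) = -189/50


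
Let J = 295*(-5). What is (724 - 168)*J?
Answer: -820100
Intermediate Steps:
J = -1475
(724 - 168)*J = (724 - 168)*(-1475) = 556*(-1475) = -820100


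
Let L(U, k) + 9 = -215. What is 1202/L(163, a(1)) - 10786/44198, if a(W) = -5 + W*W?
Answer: -1983645/353584 ≈ -5.6101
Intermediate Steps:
a(W) = -5 + W²
L(U, k) = -224 (L(U, k) = -9 - 215 = -224)
1202/L(163, a(1)) - 10786/44198 = 1202/(-224) - 10786/44198 = 1202*(-1/224) - 10786*1/44198 = -601/112 - 5393/22099 = -1983645/353584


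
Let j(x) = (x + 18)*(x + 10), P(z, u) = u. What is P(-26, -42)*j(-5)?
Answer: -2730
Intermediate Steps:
j(x) = (10 + x)*(18 + x) (j(x) = (18 + x)*(10 + x) = (10 + x)*(18 + x))
P(-26, -42)*j(-5) = -42*(180 + (-5)**2 + 28*(-5)) = -42*(180 + 25 - 140) = -42*65 = -2730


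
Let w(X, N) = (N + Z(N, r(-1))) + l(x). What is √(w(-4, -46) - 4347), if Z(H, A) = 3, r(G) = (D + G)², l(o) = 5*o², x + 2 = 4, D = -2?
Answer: I*√4370 ≈ 66.106*I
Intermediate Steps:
x = 2 (x = -2 + 4 = 2)
r(G) = (-2 + G)²
w(X, N) = 23 + N (w(X, N) = (N + 3) + 5*2² = (3 + N) + 5*4 = (3 + N) + 20 = 23 + N)
√(w(-4, -46) - 4347) = √((23 - 46) - 4347) = √(-23 - 4347) = √(-4370) = I*√4370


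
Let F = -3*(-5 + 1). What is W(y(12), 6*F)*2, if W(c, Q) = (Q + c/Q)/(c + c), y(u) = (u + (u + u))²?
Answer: 5/72 ≈ 0.069444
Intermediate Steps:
F = 12 (F = -3*(-4) = 12)
y(u) = 9*u² (y(u) = (u + 2*u)² = (3*u)² = 9*u²)
W(c, Q) = (Q + c/Q)/(2*c) (W(c, Q) = (Q + c/Q)/((2*c)) = (Q + c/Q)*(1/(2*c)) = (Q + c/Q)/(2*c))
W(y(12), 6*F)*2 = ((9*12² + (6*12)²)/(2*((6*12))*((9*12²))))*2 = ((½)*(9*144 + 72²)/(72*(9*144)))*2 = ((½)*(1/72)*(1296 + 5184)/1296)*2 = ((½)*(1/72)*(1/1296)*6480)*2 = (5/144)*2 = 5/72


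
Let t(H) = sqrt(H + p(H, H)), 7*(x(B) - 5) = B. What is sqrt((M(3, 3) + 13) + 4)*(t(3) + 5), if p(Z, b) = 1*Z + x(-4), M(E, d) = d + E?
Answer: sqrt(23)*(35 + sqrt(511))/7 ≈ 39.466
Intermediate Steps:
M(E, d) = E + d
x(B) = 5 + B/7
p(Z, b) = 31/7 + Z (p(Z, b) = 1*Z + (5 + (1/7)*(-4)) = Z + (5 - 4/7) = Z + 31/7 = 31/7 + Z)
t(H) = sqrt(31/7 + 2*H) (t(H) = sqrt(H + (31/7 + H)) = sqrt(31/7 + 2*H))
sqrt((M(3, 3) + 13) + 4)*(t(3) + 5) = sqrt(((3 + 3) + 13) + 4)*(sqrt(217 + 98*3)/7 + 5) = sqrt((6 + 13) + 4)*(sqrt(217 + 294)/7 + 5) = sqrt(19 + 4)*(sqrt(511)/7 + 5) = sqrt(23)*(5 + sqrt(511)/7)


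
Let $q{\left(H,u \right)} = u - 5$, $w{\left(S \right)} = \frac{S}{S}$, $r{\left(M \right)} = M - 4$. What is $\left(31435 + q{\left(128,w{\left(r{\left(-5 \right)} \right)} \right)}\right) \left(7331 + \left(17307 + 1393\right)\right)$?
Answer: $818180361$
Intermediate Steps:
$r{\left(M \right)} = -4 + M$
$w{\left(S \right)} = 1$
$q{\left(H,u \right)} = -5 + u$
$\left(31435 + q{\left(128,w{\left(r{\left(-5 \right)} \right)} \right)}\right) \left(7331 + \left(17307 + 1393\right)\right) = \left(31435 + \left(-5 + 1\right)\right) \left(7331 + \left(17307 + 1393\right)\right) = \left(31435 - 4\right) \left(7331 + 18700\right) = 31431 \cdot 26031 = 818180361$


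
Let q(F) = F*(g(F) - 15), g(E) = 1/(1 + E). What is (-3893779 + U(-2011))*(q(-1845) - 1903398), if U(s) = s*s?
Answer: -260003812688757/922 ≈ -2.8200e+11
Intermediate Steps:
U(s) = s²
q(F) = F*(-15 + 1/(1 + F)) (q(F) = F*(1/(1 + F) - 15) = F*(-15 + 1/(1 + F)))
(-3893779 + U(-2011))*(q(-1845) - 1903398) = (-3893779 + (-2011)²)*(-1*(-1845)*(14 + 15*(-1845))/(1 - 1845) - 1903398) = (-3893779 + 4044121)*(-1*(-1845)*(14 - 27675)/(-1844) - 1903398) = 150342*(-1*(-1845)*(-1/1844)*(-27661) - 1903398) = 150342*(51034545/1844 - 1903398) = 150342*(-3458831367/1844) = -260003812688757/922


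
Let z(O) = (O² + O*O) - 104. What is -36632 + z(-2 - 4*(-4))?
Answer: -36344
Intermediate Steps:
z(O) = -104 + 2*O² (z(O) = (O² + O²) - 104 = 2*O² - 104 = -104 + 2*O²)
-36632 + z(-2 - 4*(-4)) = -36632 + (-104 + 2*(-2 - 4*(-4))²) = -36632 + (-104 + 2*(-2 + 16)²) = -36632 + (-104 + 2*14²) = -36632 + (-104 + 2*196) = -36632 + (-104 + 392) = -36632 + 288 = -36344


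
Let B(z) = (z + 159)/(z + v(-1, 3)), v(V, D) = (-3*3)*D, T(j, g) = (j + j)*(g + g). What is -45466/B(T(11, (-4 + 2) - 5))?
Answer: -15231110/149 ≈ -1.0222e+5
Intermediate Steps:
T(j, g) = 4*g*j (T(j, g) = (2*j)*(2*g) = 4*g*j)
v(V, D) = -9*D
B(z) = (159 + z)/(-27 + z) (B(z) = (z + 159)/(z - 9*3) = (159 + z)/(z - 27) = (159 + z)/(-27 + z))
-45466/B(T(11, (-4 + 2) - 5)) = -45466*(-27 + 4*((-4 + 2) - 5)*11)/(159 + 4*((-4 + 2) - 5)*11) = -45466*(-27 + 4*(-2 - 5)*11)/(159 + 4*(-2 - 5)*11) = -45466*(-27 + 4*(-7)*11)/(159 + 4*(-7)*11) = -45466*(-27 - 308)/(159 - 308) = -45466/(-149/(-335)) = -45466/((-1/335*(-149))) = -45466/149/335 = -45466*335/149 = -15231110/149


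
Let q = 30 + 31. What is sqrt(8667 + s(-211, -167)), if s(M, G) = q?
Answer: 2*sqrt(2182) ≈ 93.424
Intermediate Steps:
q = 61
s(M, G) = 61
sqrt(8667 + s(-211, -167)) = sqrt(8667 + 61) = sqrt(8728) = 2*sqrt(2182)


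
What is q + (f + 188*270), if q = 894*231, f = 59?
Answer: 257333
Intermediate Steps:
q = 206514
q + (f + 188*270) = 206514 + (59 + 188*270) = 206514 + (59 + 50760) = 206514 + 50819 = 257333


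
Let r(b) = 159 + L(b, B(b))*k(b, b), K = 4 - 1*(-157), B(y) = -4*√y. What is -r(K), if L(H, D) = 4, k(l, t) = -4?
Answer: -143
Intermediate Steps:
K = 161 (K = 4 + 157 = 161)
r(b) = 143 (r(b) = 159 + 4*(-4) = 159 - 16 = 143)
-r(K) = -1*143 = -143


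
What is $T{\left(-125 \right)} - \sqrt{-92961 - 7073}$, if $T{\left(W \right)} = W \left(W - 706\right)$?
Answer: $103875 - i \sqrt{100034} \approx 1.0388 \cdot 10^{5} - 316.28 i$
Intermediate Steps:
$T{\left(W \right)} = W \left(-706 + W\right)$
$T{\left(-125 \right)} - \sqrt{-92961 - 7073} = - 125 \left(-706 - 125\right) - \sqrt{-92961 - 7073} = \left(-125\right) \left(-831\right) - \sqrt{-100034} = 103875 - i \sqrt{100034}$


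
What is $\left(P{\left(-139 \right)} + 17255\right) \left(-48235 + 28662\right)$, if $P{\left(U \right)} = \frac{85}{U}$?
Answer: $- \frac{46943100280}{139} \approx -3.3772 \cdot 10^{8}$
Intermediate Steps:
$\left(P{\left(-139 \right)} + 17255\right) \left(-48235 + 28662\right) = \left(\frac{85}{-139} + 17255\right) \left(-48235 + 28662\right) = \left(85 \left(- \frac{1}{139}\right) + 17255\right) \left(-19573\right) = \left(- \frac{85}{139} + 17255\right) \left(-19573\right) = \frac{2398360}{139} \left(-19573\right) = - \frac{46943100280}{139}$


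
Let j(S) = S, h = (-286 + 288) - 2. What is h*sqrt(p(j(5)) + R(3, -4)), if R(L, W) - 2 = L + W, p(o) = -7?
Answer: 0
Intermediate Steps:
h = 0 (h = 2 - 2 = 0)
R(L, W) = 2 + L + W (R(L, W) = 2 + (L + W) = 2 + L + W)
h*sqrt(p(j(5)) + R(3, -4)) = 0*sqrt(-7 + (2 + 3 - 4)) = 0*sqrt(-7 + 1) = 0*sqrt(-6) = 0*(I*sqrt(6)) = 0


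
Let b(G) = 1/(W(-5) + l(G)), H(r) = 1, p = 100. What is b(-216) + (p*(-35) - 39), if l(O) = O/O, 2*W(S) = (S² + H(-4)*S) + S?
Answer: -60161/17 ≈ -3538.9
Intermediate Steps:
W(S) = S + S²/2 (W(S) = ((S² + 1*S) + S)/2 = ((S² + S) + S)/2 = ((S + S²) + S)/2 = (S² + 2*S)/2 = S + S²/2)
l(O) = 1
b(G) = 2/17 (b(G) = 1/((½)*(-5)*(2 - 5) + 1) = 1/((½)*(-5)*(-3) + 1) = 1/(15/2 + 1) = 1/(17/2) = 2/17)
b(-216) + (p*(-35) - 39) = 2/17 + (100*(-35) - 39) = 2/17 + (-3500 - 39) = 2/17 - 3539 = -60161/17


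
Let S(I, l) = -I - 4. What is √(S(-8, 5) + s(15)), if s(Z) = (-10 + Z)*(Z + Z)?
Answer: √154 ≈ 12.410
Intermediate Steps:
S(I, l) = -4 - I
s(Z) = 2*Z*(-10 + Z) (s(Z) = (-10 + Z)*(2*Z) = 2*Z*(-10 + Z))
√(S(-8, 5) + s(15)) = √((-4 - 1*(-8)) + 2*15*(-10 + 15)) = √((-4 + 8) + 2*15*5) = √(4 + 150) = √154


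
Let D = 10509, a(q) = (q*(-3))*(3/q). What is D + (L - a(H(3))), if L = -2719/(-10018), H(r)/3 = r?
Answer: 105372043/10018 ≈ 10518.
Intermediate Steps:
H(r) = 3*r
L = 2719/10018 (L = -2719*(-1/10018) = 2719/10018 ≈ 0.27141)
a(q) = -9 (a(q) = (-3*q)*(3/q) = -9)
D + (L - a(H(3))) = 10509 + (2719/10018 - 1*(-9)) = 10509 + (2719/10018 + 9) = 10509 + 92881/10018 = 105372043/10018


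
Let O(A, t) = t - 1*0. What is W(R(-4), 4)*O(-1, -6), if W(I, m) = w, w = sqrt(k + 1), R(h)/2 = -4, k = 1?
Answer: -6*sqrt(2) ≈ -8.4853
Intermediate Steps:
O(A, t) = t (O(A, t) = t + 0 = t)
R(h) = -8 (R(h) = 2*(-4) = -8)
w = sqrt(2) (w = sqrt(1 + 1) = sqrt(2) ≈ 1.4142)
W(I, m) = sqrt(2)
W(R(-4), 4)*O(-1, -6) = sqrt(2)*(-6) = -6*sqrt(2)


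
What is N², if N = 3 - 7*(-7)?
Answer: 2704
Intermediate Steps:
N = 52 (N = 3 + 49 = 52)
N² = 52² = 2704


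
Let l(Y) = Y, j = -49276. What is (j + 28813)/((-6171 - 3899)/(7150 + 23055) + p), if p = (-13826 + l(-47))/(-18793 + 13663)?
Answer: -634155122790/73474973 ≈ -8630.9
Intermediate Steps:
p = 13873/5130 (p = (-13826 - 47)/(-18793 + 13663) = -13873/(-5130) = -13873*(-1/5130) = 13873/5130 ≈ 2.7043)
(j + 28813)/((-6171 - 3899)/(7150 + 23055) + p) = (-49276 + 28813)/((-6171 - 3899)/(7150 + 23055) + 13873/5130) = -20463/(-10070/30205 + 13873/5130) = -20463/(-10070*1/30205 + 13873/5130) = -20463/(-2014/6041 + 13873/5130) = -20463/73474973/30990330 = -20463*30990330/73474973 = -634155122790/73474973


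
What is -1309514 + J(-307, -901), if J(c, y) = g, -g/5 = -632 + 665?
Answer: -1309679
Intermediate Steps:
g = -165 (g = -5*(-632 + 665) = -5*33 = -165)
J(c, y) = -165
-1309514 + J(-307, -901) = -1309514 - 165 = -1309679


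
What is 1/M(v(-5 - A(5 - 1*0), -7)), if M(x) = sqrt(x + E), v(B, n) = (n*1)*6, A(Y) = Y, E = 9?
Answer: -I*sqrt(33)/33 ≈ -0.17408*I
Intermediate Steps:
v(B, n) = 6*n (v(B, n) = n*6 = 6*n)
M(x) = sqrt(9 + x) (M(x) = sqrt(x + 9) = sqrt(9 + x))
1/M(v(-5 - A(5 - 1*0), -7)) = 1/(sqrt(9 + 6*(-7))) = 1/(sqrt(9 - 42)) = 1/(sqrt(-33)) = 1/(I*sqrt(33)) = -I*sqrt(33)/33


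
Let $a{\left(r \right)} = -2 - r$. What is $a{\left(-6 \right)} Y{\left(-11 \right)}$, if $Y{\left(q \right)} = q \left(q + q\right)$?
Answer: $968$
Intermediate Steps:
$Y{\left(q \right)} = 2 q^{2}$ ($Y{\left(q \right)} = q 2 q = 2 q^{2}$)
$a{\left(-6 \right)} Y{\left(-11 \right)} = \left(-2 - -6\right) 2 \left(-11\right)^{2} = \left(-2 + 6\right) 2 \cdot 121 = 4 \cdot 242 = 968$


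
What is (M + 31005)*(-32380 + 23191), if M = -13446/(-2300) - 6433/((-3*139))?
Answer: -45573302472033/159850 ≈ -2.8510e+8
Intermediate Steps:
M = 10201441/479550 (M = -13446*(-1/2300) - 6433/(-417) = 6723/1150 - 6433*(-1/417) = 6723/1150 + 6433/417 = 10201441/479550 ≈ 21.273)
(M + 31005)*(-32380 + 23191) = (10201441/479550 + 31005)*(-32380 + 23191) = (14878649191/479550)*(-9189) = -45573302472033/159850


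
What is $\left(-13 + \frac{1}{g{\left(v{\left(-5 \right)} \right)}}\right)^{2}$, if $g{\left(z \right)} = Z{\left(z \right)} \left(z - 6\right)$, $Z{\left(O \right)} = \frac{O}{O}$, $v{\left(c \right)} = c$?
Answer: $\frac{20736}{121} \approx 171.37$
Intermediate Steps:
$Z{\left(O \right)} = 1$
$g{\left(z \right)} = -6 + z$ ($g{\left(z \right)} = 1 \left(z - 6\right) = 1 \left(-6 + z\right) = -6 + z$)
$\left(-13 + \frac{1}{g{\left(v{\left(-5 \right)} \right)}}\right)^{2} = \left(-13 + \frac{1}{-6 - 5}\right)^{2} = \left(-13 + \frac{1}{-11}\right)^{2} = \left(-13 - \frac{1}{11}\right)^{2} = \left(- \frac{144}{11}\right)^{2} = \frac{20736}{121}$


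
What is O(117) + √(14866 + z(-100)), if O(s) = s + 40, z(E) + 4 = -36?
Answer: 157 + √14826 ≈ 278.76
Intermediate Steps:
z(E) = -40 (z(E) = -4 - 36 = -40)
O(s) = 40 + s
O(117) + √(14866 + z(-100)) = (40 + 117) + √(14866 - 40) = 157 + √14826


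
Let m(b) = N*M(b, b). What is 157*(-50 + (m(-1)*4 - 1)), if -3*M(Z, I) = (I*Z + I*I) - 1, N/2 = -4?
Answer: -18997/3 ≈ -6332.3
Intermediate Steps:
N = -8 (N = 2*(-4) = -8)
M(Z, I) = 1/3 - I**2/3 - I*Z/3 (M(Z, I) = -((I*Z + I*I) - 1)/3 = -((I*Z + I**2) - 1)/3 = -((I**2 + I*Z) - 1)/3 = -(-1 + I**2 + I*Z)/3 = 1/3 - I**2/3 - I*Z/3)
m(b) = -8/3 + 16*b**2/3 (m(b) = -8*(1/3 - b**2/3 - b*b/3) = -8*(1/3 - b**2/3 - b**2/3) = -8*(1/3 - 2*b**2/3) = -8/3 + 16*b**2/3)
157*(-50 + (m(-1)*4 - 1)) = 157*(-50 + ((-8/3 + (16/3)*(-1)**2)*4 - 1)) = 157*(-50 + ((-8/3 + (16/3)*1)*4 - 1)) = 157*(-50 + ((-8/3 + 16/3)*4 - 1)) = 157*(-50 + ((8/3)*4 - 1)) = 157*(-50 + (32/3 - 1)) = 157*(-50 + 29/3) = 157*(-121/3) = -18997/3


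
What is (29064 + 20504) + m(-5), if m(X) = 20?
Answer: 49588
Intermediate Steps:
(29064 + 20504) + m(-5) = (29064 + 20504) + 20 = 49568 + 20 = 49588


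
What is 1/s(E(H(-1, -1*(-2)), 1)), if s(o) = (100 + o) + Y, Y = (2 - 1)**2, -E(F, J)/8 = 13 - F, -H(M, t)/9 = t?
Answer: -1/147 ≈ -0.0068027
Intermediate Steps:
H(M, t) = -9*t
E(F, J) = -104 + 8*F (E(F, J) = -8*(13 - F) = -104 + 8*F)
Y = 1 (Y = 1**2 = 1)
s(o) = 101 + o (s(o) = (100 + o) + 1 = 101 + o)
1/s(E(H(-1, -1*(-2)), 1)) = 1/(101 + (-104 + 8*(-(-9)*(-2)))) = 1/(101 + (-104 + 8*(-9*2))) = 1/(101 + (-104 + 8*(-18))) = 1/(101 + (-104 - 144)) = 1/(101 - 248) = 1/(-147) = -1/147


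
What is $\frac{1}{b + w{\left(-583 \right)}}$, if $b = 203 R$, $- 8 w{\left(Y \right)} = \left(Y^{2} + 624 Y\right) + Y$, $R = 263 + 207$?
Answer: $\frac{4}{393883} \approx 1.0155 \cdot 10^{-5}$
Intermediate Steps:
$R = 470$
$w{\left(Y \right)} = - \frac{625 Y}{8} - \frac{Y^{2}}{8}$ ($w{\left(Y \right)} = - \frac{\left(Y^{2} + 624 Y\right) + Y}{8} = - \frac{Y^{2} + 625 Y}{8} = - \frac{625 Y}{8} - \frac{Y^{2}}{8}$)
$b = 95410$ ($b = 203 \cdot 470 = 95410$)
$\frac{1}{b + w{\left(-583 \right)}} = \frac{1}{95410 - - \frac{583 \left(625 - 583\right)}{8}} = \frac{1}{95410 - \left(- \frac{583}{8}\right) 42} = \frac{1}{95410 + \frac{12243}{4}} = \frac{1}{\frac{393883}{4}} = \frac{4}{393883}$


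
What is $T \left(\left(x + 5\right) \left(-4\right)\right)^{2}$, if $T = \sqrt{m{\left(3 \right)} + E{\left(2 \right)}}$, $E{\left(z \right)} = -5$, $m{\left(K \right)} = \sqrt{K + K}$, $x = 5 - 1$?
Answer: $1296 \sqrt{-5 + \sqrt{6}} \approx 2069.8 i$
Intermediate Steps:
$x = 4$ ($x = 5 - 1 = 4$)
$m{\left(K \right)} = \sqrt{2} \sqrt{K}$ ($m{\left(K \right)} = \sqrt{2 K} = \sqrt{2} \sqrt{K}$)
$T = \sqrt{-5 + \sqrt{6}}$ ($T = \sqrt{\sqrt{2} \sqrt{3} - 5} = \sqrt{\sqrt{6} - 5} = \sqrt{-5 + \sqrt{6}} \approx 1.597 i$)
$T \left(\left(x + 5\right) \left(-4\right)\right)^{2} = \sqrt{-5 + \sqrt{6}} \left(\left(4 + 5\right) \left(-4\right)\right)^{2} = \sqrt{-5 + \sqrt{6}} \left(9 \left(-4\right)\right)^{2} = \sqrt{-5 + \sqrt{6}} \left(-36\right)^{2} = \sqrt{-5 + \sqrt{6}} \cdot 1296 = 1296 \sqrt{-5 + \sqrt{6}}$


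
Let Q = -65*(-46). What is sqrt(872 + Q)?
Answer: sqrt(3862) ≈ 62.145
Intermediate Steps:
Q = 2990
sqrt(872 + Q) = sqrt(872 + 2990) = sqrt(3862)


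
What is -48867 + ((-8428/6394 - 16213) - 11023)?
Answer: -243305505/3197 ≈ -76104.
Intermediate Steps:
-48867 + ((-8428/6394 - 16213) - 11023) = -48867 + ((-8428*1/6394 - 16213) - 11023) = -48867 + ((-4214/3197 - 16213) - 11023) = -48867 + (-51837175/3197 - 11023) = -48867 - 87077706/3197 = -243305505/3197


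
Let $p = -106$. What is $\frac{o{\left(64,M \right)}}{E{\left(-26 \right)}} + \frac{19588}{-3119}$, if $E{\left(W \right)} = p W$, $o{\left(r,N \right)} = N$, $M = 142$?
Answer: $- \frac{26770815}{4297982} \approx -6.2287$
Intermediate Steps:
$E{\left(W \right)} = - 106 W$
$\frac{o{\left(64,M \right)}}{E{\left(-26 \right)}} + \frac{19588}{-3119} = \frac{142}{\left(-106\right) \left(-26\right)} + \frac{19588}{-3119} = \frac{142}{2756} + 19588 \left(- \frac{1}{3119}\right) = 142 \cdot \frac{1}{2756} - \frac{19588}{3119} = \frac{71}{1378} - \frac{19588}{3119} = - \frac{26770815}{4297982}$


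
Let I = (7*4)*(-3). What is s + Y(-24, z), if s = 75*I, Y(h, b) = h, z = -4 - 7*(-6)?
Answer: -6324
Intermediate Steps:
I = -84 (I = 28*(-3) = -84)
z = 38 (z = -4 + 42 = 38)
s = -6300 (s = 75*(-84) = -6300)
s + Y(-24, z) = -6300 - 24 = -6324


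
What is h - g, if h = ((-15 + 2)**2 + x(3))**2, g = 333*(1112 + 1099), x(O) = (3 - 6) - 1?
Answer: -709038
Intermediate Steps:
x(O) = -4 (x(O) = -3 - 1 = -4)
g = 736263 (g = 333*2211 = 736263)
h = 27225 (h = ((-15 + 2)**2 - 4)**2 = ((-13)**2 - 4)**2 = (169 - 4)**2 = 165**2 = 27225)
h - g = 27225 - 1*736263 = 27225 - 736263 = -709038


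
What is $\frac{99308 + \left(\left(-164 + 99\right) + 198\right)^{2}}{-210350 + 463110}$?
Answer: $\frac{116997}{252760} \approx 0.46288$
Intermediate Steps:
$\frac{99308 + \left(\left(-164 + 99\right) + 198\right)^{2}}{-210350 + 463110} = \frac{99308 + \left(-65 + 198\right)^{2}}{252760} = \left(99308 + 133^{2}\right) \frac{1}{252760} = \left(99308 + 17689\right) \frac{1}{252760} = 116997 \cdot \frac{1}{252760} = \frac{116997}{252760}$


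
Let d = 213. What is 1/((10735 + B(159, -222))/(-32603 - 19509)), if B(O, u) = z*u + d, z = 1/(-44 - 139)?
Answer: -1589416/333951 ≈ -4.7594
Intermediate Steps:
z = -1/183 (z = 1/(-183) = -1/183 ≈ -0.0054645)
B(O, u) = 213 - u/183 (B(O, u) = -u/183 + 213 = 213 - u/183)
1/((10735 + B(159, -222))/(-32603 - 19509)) = 1/((10735 + (213 - 1/183*(-222)))/(-32603 - 19509)) = 1/((10735 + (213 + 74/61))/(-52112)) = 1/((10735 + 13067/61)*(-1/52112)) = 1/((667902/61)*(-1/52112)) = 1/(-333951/1589416) = -1589416/333951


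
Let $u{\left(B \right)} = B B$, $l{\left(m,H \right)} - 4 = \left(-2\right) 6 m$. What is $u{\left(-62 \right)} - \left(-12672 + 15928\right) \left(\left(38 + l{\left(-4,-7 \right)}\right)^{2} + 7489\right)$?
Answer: $-50753940$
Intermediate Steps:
$l{\left(m,H \right)} = 4 - 12 m$ ($l{\left(m,H \right)} = 4 + \left(-2\right) 6 m = 4 - 12 m$)
$u{\left(B \right)} = B^{2}$
$u{\left(-62 \right)} - \left(-12672 + 15928\right) \left(\left(38 + l{\left(-4,-7 \right)}\right)^{2} + 7489\right) = \left(-62\right)^{2} - \left(-12672 + 15928\right) \left(\left(38 + \left(4 - -48\right)\right)^{2} + 7489\right) = 3844 - 3256 \left(\left(38 + \left(4 + 48\right)\right)^{2} + 7489\right) = 3844 - 3256 \left(\left(38 + 52\right)^{2} + 7489\right) = 3844 - 3256 \left(90^{2} + 7489\right) = 3844 - 3256 \left(8100 + 7489\right) = 3844 - 3256 \cdot 15589 = 3844 - 50757784 = -50753940$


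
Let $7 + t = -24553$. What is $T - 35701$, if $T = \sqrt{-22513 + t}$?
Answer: $-35701 + i \sqrt{47073} \approx -35701.0 + 216.96 i$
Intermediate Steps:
$t = -24560$ ($t = -7 - 24553 = -24560$)
$T = i \sqrt{47073}$ ($T = \sqrt{-22513 - 24560} = \sqrt{-47073} = i \sqrt{47073} \approx 216.96 i$)
$T - 35701 = i \sqrt{47073} - 35701 = -35701 + i \sqrt{47073}$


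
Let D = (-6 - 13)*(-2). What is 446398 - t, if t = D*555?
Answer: 425308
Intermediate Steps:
D = 38 (D = -19*(-2) = 38)
t = 21090 (t = 38*555 = 21090)
446398 - t = 446398 - 1*21090 = 446398 - 21090 = 425308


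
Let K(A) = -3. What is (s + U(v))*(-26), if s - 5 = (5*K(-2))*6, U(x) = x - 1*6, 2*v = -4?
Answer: 2418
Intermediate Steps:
v = -2 (v = (1/2)*(-4) = -2)
U(x) = -6 + x (U(x) = x - 6 = -6 + x)
s = -85 (s = 5 + (5*(-3))*6 = 5 - 15*6 = 5 - 90 = -85)
(s + U(v))*(-26) = (-85 + (-6 - 2))*(-26) = (-85 - 8)*(-26) = -93*(-26) = 2418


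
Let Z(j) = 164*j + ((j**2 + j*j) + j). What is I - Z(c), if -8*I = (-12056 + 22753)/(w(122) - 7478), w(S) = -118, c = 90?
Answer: -1886835703/60768 ≈ -31050.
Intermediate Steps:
Z(j) = 2*j**2 + 165*j (Z(j) = 164*j + ((j**2 + j**2) + j) = 164*j + (2*j**2 + j) = 164*j + (j + 2*j**2) = 2*j**2 + 165*j)
I = 10697/60768 (I = -(-12056 + 22753)/(8*(-118 - 7478)) = -10697/(8*(-7596)) = -10697*(-1)/(8*7596) = -1/8*(-10697/7596) = 10697/60768 ≈ 0.17603)
I - Z(c) = 10697/60768 - 90*(165 + 2*90) = 10697/60768 - 90*(165 + 180) = 10697/60768 - 90*345 = 10697/60768 - 1*31050 = 10697/60768 - 31050 = -1886835703/60768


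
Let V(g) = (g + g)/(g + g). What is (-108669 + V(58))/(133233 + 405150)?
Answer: -108668/538383 ≈ -0.20184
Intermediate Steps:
V(g) = 1 (V(g) = (2*g)/((2*g)) = (2*g)*(1/(2*g)) = 1)
(-108669 + V(58))/(133233 + 405150) = (-108669 + 1)/(133233 + 405150) = -108668/538383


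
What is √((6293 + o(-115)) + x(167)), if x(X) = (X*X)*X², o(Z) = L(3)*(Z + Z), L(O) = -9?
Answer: 2*√194451171 ≈ 27889.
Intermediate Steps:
o(Z) = -18*Z (o(Z) = -9*(Z + Z) = -18*Z)
x(X) = X⁴ (x(X) = X²*X² = X⁴)
√((6293 + o(-115)) + x(167)) = √((6293 - 18*(-115)) + 167⁴) = √((6293 + 2070) + 777796321) = √(8363 + 777796321) = √777804684 = 2*√194451171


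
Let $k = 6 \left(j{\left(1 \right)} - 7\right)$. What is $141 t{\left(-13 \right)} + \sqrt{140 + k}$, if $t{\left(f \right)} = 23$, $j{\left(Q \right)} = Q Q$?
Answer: $3243 + 2 \sqrt{26} \approx 3253.2$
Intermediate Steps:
$j{\left(Q \right)} = Q^{2}$
$k = -36$ ($k = 6 \left(1^{2} - 7\right) = 6 \left(1 - 7\right) = 6 \left(-6\right) = -36$)
$141 t{\left(-13 \right)} + \sqrt{140 + k} = 141 \cdot 23 + \sqrt{140 - 36} = 3243 + \sqrt{104} = 3243 + 2 \sqrt{26}$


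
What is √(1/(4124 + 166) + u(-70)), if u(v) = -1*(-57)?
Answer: √1049037990/4290 ≈ 7.5499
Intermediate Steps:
u(v) = 57
√(1/(4124 + 166) + u(-70)) = √(1/(4124 + 166) + 57) = √(1/4290 + 57) = √(244531/4290) = √1049037990/4290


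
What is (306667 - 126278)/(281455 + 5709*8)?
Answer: 180389/327127 ≈ 0.55143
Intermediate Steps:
(306667 - 126278)/(281455 + 5709*8) = 180389/(281455 + 45672) = 180389/327127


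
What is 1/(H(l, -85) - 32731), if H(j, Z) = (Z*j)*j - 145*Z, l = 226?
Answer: -1/4361866 ≈ -2.2926e-7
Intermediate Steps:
H(j, Z) = -145*Z + Z*j**2 (H(j, Z) = Z*j**2 - 145*Z = -145*Z + Z*j**2)
1/(H(l, -85) - 32731) = 1/(-85*(-145 + 226**2) - 32731) = 1/(-85*(-145 + 51076) - 32731) = 1/(-85*50931 - 32731) = 1/(-4329135 - 32731) = 1/(-4361866) = -1/4361866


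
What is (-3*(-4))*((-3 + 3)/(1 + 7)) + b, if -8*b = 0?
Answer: 0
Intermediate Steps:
b = 0 (b = -⅛*0 = 0)
(-3*(-4))*((-3 + 3)/(1 + 7)) + b = (-3*(-4))*((-3 + 3)/(1 + 7)) + 0 = 12*(0/8) + 0 = 12*(0*(⅛)) + 0 = 12*0 + 0 = 0 + 0 = 0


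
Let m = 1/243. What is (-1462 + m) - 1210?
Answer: -649295/243 ≈ -2672.0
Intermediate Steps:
m = 1/243 ≈ 0.0041152
(-1462 + m) - 1210 = (-1462 + 1/243) - 1210 = -355265/243 - 1210 = -649295/243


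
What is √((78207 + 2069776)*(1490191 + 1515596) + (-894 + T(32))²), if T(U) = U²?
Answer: √6456379394521 ≈ 2.5409e+6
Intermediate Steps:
√((78207 + 2069776)*(1490191 + 1515596) + (-894 + T(32))²) = √((78207 + 2069776)*(1490191 + 1515596) + (-894 + 32²)²) = √(2147983*3005787 + (-894 + 1024)²) = √(6456379377621 + 130²) = √(6456379377621 + 16900) = √6456379394521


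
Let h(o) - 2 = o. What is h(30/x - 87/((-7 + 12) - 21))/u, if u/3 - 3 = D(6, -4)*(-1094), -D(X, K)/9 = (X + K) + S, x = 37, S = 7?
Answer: 4883/157383792 ≈ 3.1026e-5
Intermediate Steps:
D(X, K) = -63 - 9*K - 9*X (D(X, K) = -9*((X + K) + 7) = -9*((K + X) + 7) = -9*(7 + K + X) = -63 - 9*K - 9*X)
h(o) = 2 + o
u = 265851 (u = 9 + 3*((-63 - 9*(-4) - 9*6)*(-1094)) = 9 + 3*((-63 + 36 - 54)*(-1094)) = 9 + 3*(-81*(-1094)) = 9 + 3*88614 = 9 + 265842 = 265851)
h(30/x - 87/((-7 + 12) - 21))/u = (2 + (30/37 - 87/((-7 + 12) - 21)))/265851 = (2 + (30*(1/37) - 87/(5 - 21)))*(1/265851) = (2 + (30/37 - 87/(-16)))*(1/265851) = (2 + (30/37 - 87*(-1/16)))*(1/265851) = (2 + (30/37 + 87/16))*(1/265851) = (2 + 3699/592)*(1/265851) = (4883/592)*(1/265851) = 4883/157383792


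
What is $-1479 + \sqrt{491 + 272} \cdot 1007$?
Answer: $-1479 + 1007 \sqrt{763} \approx 26337.0$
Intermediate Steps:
$-1479 + \sqrt{491 + 272} \cdot 1007 = -1479 + \sqrt{763} \cdot 1007 = -1479 + 1007 \sqrt{763}$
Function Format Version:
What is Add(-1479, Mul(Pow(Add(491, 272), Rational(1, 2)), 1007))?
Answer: Add(-1479, Mul(1007, Pow(763, Rational(1, 2)))) ≈ 26337.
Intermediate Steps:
Add(-1479, Mul(Pow(Add(491, 272), Rational(1, 2)), 1007)) = Add(-1479, Mul(Pow(763, Rational(1, 2)), 1007)) = Add(-1479, Mul(1007, Pow(763, Rational(1, 2))))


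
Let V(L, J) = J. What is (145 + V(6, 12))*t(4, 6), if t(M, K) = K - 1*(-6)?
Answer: 1884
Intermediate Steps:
t(M, K) = 6 + K (t(M, K) = K + 6 = 6 + K)
(145 + V(6, 12))*t(4, 6) = (145 + 12)*(6 + 6) = 157*12 = 1884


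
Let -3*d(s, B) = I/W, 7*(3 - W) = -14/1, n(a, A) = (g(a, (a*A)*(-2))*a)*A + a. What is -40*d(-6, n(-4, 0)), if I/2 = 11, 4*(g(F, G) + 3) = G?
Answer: 176/3 ≈ 58.667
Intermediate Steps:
g(F, G) = -3 + G/4
I = 22 (I = 2*11 = 22)
n(a, A) = a + A*a*(-3 - A*a/2) (n(a, A) = ((-3 + ((a*A)*(-2))/4)*a)*A + a = ((-3 + ((A*a)*(-2))/4)*a)*A + a = ((-3 + (-2*A*a)/4)*a)*A + a = ((-3 - A*a/2)*a)*A + a = (a*(-3 - A*a/2))*A + a = A*a*(-3 - A*a/2) + a = a + A*a*(-3 - A*a/2))
W = 5 (W = 3 - (-2)/1 = 3 - (-2) = 3 - ⅐*(-14) = 3 + 2 = 5)
d(s, B) = -22/15 (d(s, B) = -22/(3*5) = -⅓*22/5 = -22/15)
-40*d(-6, n(-4, 0)) = -40*(-22/15) = 176/3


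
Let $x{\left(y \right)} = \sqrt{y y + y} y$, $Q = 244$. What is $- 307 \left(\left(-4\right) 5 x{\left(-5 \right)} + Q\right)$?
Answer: $-74908 - 61400 \sqrt{5} \approx -2.122 \cdot 10^{5}$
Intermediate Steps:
$x{\left(y \right)} = y \sqrt{y + y^{2}}$ ($x{\left(y \right)} = \sqrt{y^{2} + y} y = \sqrt{y + y^{2}} y = y \sqrt{y + y^{2}}$)
$- 307 \left(\left(-4\right) 5 x{\left(-5 \right)} + Q\right) = - 307 \left(\left(-4\right) 5 \left(- 5 \sqrt{- 5 \left(1 - 5\right)}\right) + 244\right) = - 307 \left(- 20 \left(- 5 \sqrt{\left(-5\right) \left(-4\right)}\right) + 244\right) = - 307 \left(- 20 \left(- 5 \sqrt{20}\right) + 244\right) = - 307 \left(- 20 \left(- 5 \cdot 2 \sqrt{5}\right) + 244\right) = - 307 \left(- 20 \left(- 10 \sqrt{5}\right) + 244\right) = - 307 \left(200 \sqrt{5} + 244\right) = - 307 \left(244 + 200 \sqrt{5}\right) = -74908 - 61400 \sqrt{5}$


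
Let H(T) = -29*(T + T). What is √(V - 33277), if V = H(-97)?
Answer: I*√27651 ≈ 166.29*I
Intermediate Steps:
H(T) = -58*T
V = 5626 (V = -58*(-97) = 5626)
√(V - 33277) = √(5626 - 33277) = √(-27651) = I*√27651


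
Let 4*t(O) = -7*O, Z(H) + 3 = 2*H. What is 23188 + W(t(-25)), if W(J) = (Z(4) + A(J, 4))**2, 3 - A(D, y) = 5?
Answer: 23197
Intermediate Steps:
A(D, y) = -2 (A(D, y) = 3 - 1*5 = 3 - 5 = -2)
Z(H) = -3 + 2*H
t(O) = -7*O/4 (t(O) = (-7*O)/4 = -7*O/4)
W(J) = 9 (W(J) = ((-3 + 2*4) - 2)**2 = ((-3 + 8) - 2)**2 = (5 - 2)**2 = 3**2 = 9)
23188 + W(t(-25)) = 23188 + 9 = 23197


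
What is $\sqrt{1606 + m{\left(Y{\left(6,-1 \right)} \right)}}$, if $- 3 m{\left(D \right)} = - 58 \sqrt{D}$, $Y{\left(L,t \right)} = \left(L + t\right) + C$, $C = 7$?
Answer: $\frac{\sqrt{14454 + 348 \sqrt{3}}}{3} \approx 40.902$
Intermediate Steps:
$Y{\left(L,t \right)} = 7 + L + t$ ($Y{\left(L,t \right)} = \left(L + t\right) + 7 = 7 + L + t$)
$m{\left(D \right)} = \frac{58 \sqrt{D}}{3}$ ($m{\left(D \right)} = - \frac{\left(-58\right) \sqrt{D}}{3} = \frac{58 \sqrt{D}}{3}$)
$\sqrt{1606 + m{\left(Y{\left(6,-1 \right)} \right)}} = \sqrt{1606 + \frac{58 \sqrt{7 + 6 - 1}}{3}} = \sqrt{1606 + \frac{58 \sqrt{12}}{3}} = \sqrt{1606 + \frac{58 \cdot 2 \sqrt{3}}{3}} = \sqrt{1606 + \frac{116 \sqrt{3}}{3}}$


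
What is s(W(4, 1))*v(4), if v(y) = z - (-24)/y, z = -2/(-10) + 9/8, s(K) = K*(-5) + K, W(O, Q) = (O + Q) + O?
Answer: -2637/10 ≈ -263.70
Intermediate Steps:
W(O, Q) = Q + 2*O
s(K) = -4*K (s(K) = -5*K + K = -4*K)
z = 53/40 (z = -2*(-1/10) + 9*(1/8) = 1/5 + 9/8 = 53/40 ≈ 1.3250)
v(y) = 53/40 + 24/y (v(y) = 53/40 - (-24)/y = 53/40 + 24/y)
s(W(4, 1))*v(4) = (-4*(1 + 2*4))*(53/40 + 24/4) = (-4*(1 + 8))*(53/40 + 24*(1/4)) = (-4*9)*(53/40 + 6) = -36*293/40 = -2637/10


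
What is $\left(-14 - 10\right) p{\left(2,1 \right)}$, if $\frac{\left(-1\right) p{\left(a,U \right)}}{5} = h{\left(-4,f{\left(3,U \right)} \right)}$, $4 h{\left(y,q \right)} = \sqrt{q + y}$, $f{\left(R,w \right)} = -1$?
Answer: $30 i \sqrt{5} \approx 67.082 i$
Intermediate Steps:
$h{\left(y,q \right)} = \frac{\sqrt{q + y}}{4}$
$p{\left(a,U \right)} = - \frac{5 i \sqrt{5}}{4}$ ($p{\left(a,U \right)} = - 5 \frac{\sqrt{-1 - 4}}{4} = - 5 \frac{\sqrt{-5}}{4} = - 5 \frac{i \sqrt{5}}{4} = - \frac{5 i \sqrt{5}}{4}$)
$\left(-14 - 10\right) p{\left(2,1 \right)} = \left(-14 - 10\right) \left(- \frac{5 i \sqrt{5}}{4}\right) = - 24 \left(- \frac{5 i \sqrt{5}}{4}\right) = 30 i \sqrt{5}$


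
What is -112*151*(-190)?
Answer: 3213280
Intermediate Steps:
-112*151*(-190) = -16912*(-190) = -1*(-3213280) = 3213280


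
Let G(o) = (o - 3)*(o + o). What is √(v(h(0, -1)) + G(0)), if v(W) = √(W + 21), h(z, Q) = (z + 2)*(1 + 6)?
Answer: 35^(¼) ≈ 2.4323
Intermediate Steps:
G(o) = 2*o*(-3 + o) (G(o) = (-3 + o)*(2*o) = 2*o*(-3 + o))
h(z, Q) = 14 + 7*z (h(z, Q) = (2 + z)*7 = 14 + 7*z)
v(W) = √(21 + W)
√(v(h(0, -1)) + G(0)) = √(√(21 + (14 + 7*0)) + 2*0*(-3 + 0)) = √(√(21 + (14 + 0)) + 2*0*(-3)) = √(√(21 + 14) + 0) = √(√35 + 0) = √(√35) = 35^(¼)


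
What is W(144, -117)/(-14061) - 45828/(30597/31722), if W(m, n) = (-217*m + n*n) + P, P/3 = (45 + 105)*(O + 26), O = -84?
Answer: -2271102743817/47802713 ≈ -47510.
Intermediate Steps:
P = -26100 (P = 3*((45 + 105)*(-84 + 26)) = 3*(150*(-58)) = 3*(-8700) = -26100)
W(m, n) = -26100 + n² - 217*m (W(m, n) = (-217*m + n*n) - 26100 = (-217*m + n²) - 26100 = (n² - 217*m) - 26100 = -26100 + n² - 217*m)
W(144, -117)/(-14061) - 45828/(30597/31722) = (-26100 + (-117)² - 217*144)/(-14061) - 45828/(30597/31722) = (-26100 + 13689 - 31248)*(-1/14061) - 45828/(30597*(1/31722)) = -43659*(-1/14061) - 45828/10199/10574 = 14553/4687 - 45828*10574/10199 = 14553/4687 - 484585272/10199 = -2271102743817/47802713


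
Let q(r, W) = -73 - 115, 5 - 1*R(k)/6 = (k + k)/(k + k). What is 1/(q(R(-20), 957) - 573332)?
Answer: -1/573520 ≈ -1.7436e-6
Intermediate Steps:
R(k) = 24 (R(k) = 30 - 6*(k + k)/(k + k) = 30 - 6*2*k/(2*k) = 30 - 6*2*k*1/(2*k) = 30 - 6*1 = 30 - 6 = 24)
q(r, W) = -188
1/(q(R(-20), 957) - 573332) = 1/(-188 - 573332) = 1/(-573520) = -1/573520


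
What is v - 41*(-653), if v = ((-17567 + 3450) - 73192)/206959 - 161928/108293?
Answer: 599999157344462/22412210987 ≈ 26771.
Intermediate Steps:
v = -42967410489/22412210987 (v = (-14117 - 73192)*(1/206959) - 161928*1/108293 = -87309*1/206959 - 161928/108293 = -87309/206959 - 161928/108293 = -42967410489/22412210987 ≈ -1.9171)
v - 41*(-653) = -42967410489/22412210987 - 41*(-653) = -42967410489/22412210987 - 1*(-26773) = -42967410489/22412210987 + 26773 = 599999157344462/22412210987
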